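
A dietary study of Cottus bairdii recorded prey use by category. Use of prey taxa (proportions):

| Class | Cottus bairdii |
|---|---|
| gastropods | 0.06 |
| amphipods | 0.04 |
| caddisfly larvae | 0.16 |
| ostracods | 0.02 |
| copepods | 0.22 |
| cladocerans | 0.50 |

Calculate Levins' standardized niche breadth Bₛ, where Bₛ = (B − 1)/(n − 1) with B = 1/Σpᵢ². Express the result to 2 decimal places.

Σpᵢ² = 0.06² + 0.04² + 0.16² + 0.02² + 0.22² + 0.50² = 0.0036 + 0.0016 + 0.0256 + 0.0004 + 0.0484 + 0.2500 = 0.3296
B = 1 / 0.3296 = 3.0340
Bₛ = (B − 1)/(n − 1) = (3.0340 − 1)/(6 − 1) = 2.0340/5 = 0.4068

0.41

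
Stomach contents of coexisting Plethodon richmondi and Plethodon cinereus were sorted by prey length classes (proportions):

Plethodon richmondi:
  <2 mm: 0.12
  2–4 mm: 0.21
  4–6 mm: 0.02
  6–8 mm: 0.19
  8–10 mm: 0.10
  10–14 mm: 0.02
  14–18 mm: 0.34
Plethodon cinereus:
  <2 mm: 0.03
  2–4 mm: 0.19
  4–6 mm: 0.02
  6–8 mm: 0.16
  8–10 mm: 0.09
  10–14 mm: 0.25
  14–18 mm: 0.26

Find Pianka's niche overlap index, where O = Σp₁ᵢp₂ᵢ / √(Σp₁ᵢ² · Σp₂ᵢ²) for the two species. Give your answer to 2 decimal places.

Σ p₁ᵢp₂ᵢ = 0.0036 + 0.0399 + 0.0004 + 0.0304 + 0.0090 + 0.0050 + 0.0884 = 0.1767
Σp_1ᵢ² = 0.12² + 0.21² + 0.02² + 0.19² + 0.10² + 0.02² + 0.34² = 0.0144 + 0.0441 + 0.0004 + 0.0361 + 0.0100 + 0.0004 + 0.1156 = 0.2210
Σp_2ᵢ² = 0.03² + 0.19² + 0.02² + 0.16² + 0.09² + 0.25² + 0.26² = 0.0009 + 0.0361 + 0.0004 + 0.0256 + 0.0081 + 0.0625 + 0.0676 = 0.2012
O = 0.1767 / √(0.2210 × 0.2012) = 0.1767 / 0.21087 = 0.8380

0.84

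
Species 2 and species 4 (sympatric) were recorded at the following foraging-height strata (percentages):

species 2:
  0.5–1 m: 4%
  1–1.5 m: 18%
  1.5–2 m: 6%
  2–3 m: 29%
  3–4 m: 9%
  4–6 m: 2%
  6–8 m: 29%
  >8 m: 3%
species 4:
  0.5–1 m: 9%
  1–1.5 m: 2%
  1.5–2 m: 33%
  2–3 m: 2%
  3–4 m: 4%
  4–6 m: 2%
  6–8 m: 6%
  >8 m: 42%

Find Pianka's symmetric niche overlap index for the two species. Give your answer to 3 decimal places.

Convert percentages to proportions (divide by 100).
Σ p₁ᵢp₂ᵢ = 0.0036 + 0.0036 + 0.0198 + 0.0058 + 0.0036 + 0.0004 + 0.0174 + 0.0126 = 0.0668
Σp_1ᵢ² = 0.04² + 0.18² + 0.06² + 0.29² + 0.09² + 0.02² + 0.29² + 0.03² = 0.0016 + 0.0324 + 0.0036 + 0.0841 + 0.0081 + 0.0004 + 0.0841 + 0.0009 = 0.2152
Σp_2ᵢ² = 0.09² + 0.02² + 0.33² + 0.02² + 0.04² + 0.02² + 0.06² + 0.42² = 0.0081 + 0.0004 + 0.1089 + 0.0004 + 0.0016 + 0.0004 + 0.0036 + 0.1764 = 0.2998
O = 0.0668 / √(0.2152 × 0.2998) = 0.0668 / 0.254002 = 0.26299

0.263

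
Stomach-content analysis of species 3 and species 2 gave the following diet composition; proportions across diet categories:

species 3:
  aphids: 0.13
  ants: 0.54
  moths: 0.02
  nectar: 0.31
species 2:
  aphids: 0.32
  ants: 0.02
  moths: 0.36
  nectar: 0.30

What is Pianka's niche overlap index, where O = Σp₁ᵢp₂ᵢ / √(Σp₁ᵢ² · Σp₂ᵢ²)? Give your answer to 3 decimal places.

Σ p₁ᵢp₂ᵢ = 0.0416 + 0.0108 + 0.0072 + 0.0930 = 0.1526
Σp_1ᵢ² = 0.13² + 0.54² + 0.02² + 0.31² = 0.0169 + 0.2916 + 0.0004 + 0.0961 = 0.4050
Σp_2ᵢ² = 0.32² + 0.02² + 0.36² + 0.30² = 0.1024 + 0.0004 + 0.1296 + 0.0900 = 0.3224
O = 0.1526 / √(0.4050 × 0.3224) = 0.1526 / 0.361347 = 0.42231

0.422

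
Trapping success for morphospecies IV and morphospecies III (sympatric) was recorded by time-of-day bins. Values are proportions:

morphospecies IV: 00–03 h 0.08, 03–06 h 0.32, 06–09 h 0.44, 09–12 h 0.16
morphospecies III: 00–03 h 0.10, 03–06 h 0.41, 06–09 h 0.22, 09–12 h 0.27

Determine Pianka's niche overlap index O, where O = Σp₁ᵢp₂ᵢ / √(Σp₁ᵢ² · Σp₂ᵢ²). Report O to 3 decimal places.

0.891

Σ p₁ᵢp₂ᵢ = 0.0080 + 0.1312 + 0.0968 + 0.0432 = 0.2792
Σp_1ᵢ² = 0.08² + 0.32² + 0.44² + 0.16² = 0.0064 + 0.1024 + 0.1936 + 0.0256 = 0.3280
Σp_2ᵢ² = 0.10² + 0.41² + 0.22² + 0.27² = 0.0100 + 0.1681 + 0.0484 + 0.0729 = 0.2994
O = 0.2792 / √(0.3280 × 0.2994) = 0.2792 / 0.313374 = 0.89095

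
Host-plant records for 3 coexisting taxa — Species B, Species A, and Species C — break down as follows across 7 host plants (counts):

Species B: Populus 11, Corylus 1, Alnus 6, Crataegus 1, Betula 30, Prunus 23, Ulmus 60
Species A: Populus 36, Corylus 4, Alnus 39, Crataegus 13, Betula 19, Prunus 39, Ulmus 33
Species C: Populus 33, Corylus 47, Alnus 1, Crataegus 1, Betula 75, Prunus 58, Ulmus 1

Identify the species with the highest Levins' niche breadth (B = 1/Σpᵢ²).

Species A

Proportions for Species B (n=132): 11/132=0.0833, 1/132=0.0076, 6/132=0.0455, 1/132=0.0076, 30/132=0.2273, 23/132=0.1742, 60/132=0.4545
Proportions for Species A (n=183): 36/183=0.1967, 4/183=0.0219, 39/183=0.2131, 13/183=0.0710, 19/183=0.1038, 39/183=0.2131, 33/183=0.1803
Proportions for Species C (n=216): 33/216=0.1528, 47/216=0.2176, 1/216=0.0046, 1/216=0.0046, 75/216=0.3472, 58/216=0.2685, 1/216=0.0046
Σp_Bᵢ² = 0.0833² + 0.0076² + 0.0455² + 0.0076² + 0.2273² + 0.1742² + 0.4545² = 0.006939 + 0.000058 + 0.002070 + 0.000058 + 0.051665 + 0.030346 + 0.206570 = 0.297706
B_B = 1 / 0.297706 = 3.3590
Σp_Aᵢ² = 0.1967² + 0.0219² + 0.2131² + 0.0710² + 0.1038² + 0.2131² + 0.1803² = 0.038691 + 0.000480 + 0.045412 + 0.005041 + 0.010774 + 0.045412 + 0.032508 = 0.178318
B_A = 1 / 0.178318 = 5.6080
Σp_Cᵢ² = 0.1528² + 0.2176² + 0.0046² + 0.0046² + 0.3472² + 0.2685² + 0.0046² = 0.023348 + 0.047350 + 0.000021 + 0.000021 + 0.120548 + 0.072092 + 0.000021 = 0.263401
B_C = 1 / 0.263401 = 3.7965
Highest B → broadest niche (most generalist): Species A (B = 5.61).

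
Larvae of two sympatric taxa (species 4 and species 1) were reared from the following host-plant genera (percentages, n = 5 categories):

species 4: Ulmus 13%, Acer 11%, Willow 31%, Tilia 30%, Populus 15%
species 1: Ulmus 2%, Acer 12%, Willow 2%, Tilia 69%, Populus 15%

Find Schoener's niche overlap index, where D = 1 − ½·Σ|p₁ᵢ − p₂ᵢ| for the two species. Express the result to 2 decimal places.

Convert percentages to proportions (divide by 100).
Σ|p₁ᵢ − p₂ᵢ| = 0.11 + 0.01 + 0.29 + 0.39 + 0.00 = 0.80
D = 1 − ½ × 0.80 = 1 − 0.400 = 0.6000

0.60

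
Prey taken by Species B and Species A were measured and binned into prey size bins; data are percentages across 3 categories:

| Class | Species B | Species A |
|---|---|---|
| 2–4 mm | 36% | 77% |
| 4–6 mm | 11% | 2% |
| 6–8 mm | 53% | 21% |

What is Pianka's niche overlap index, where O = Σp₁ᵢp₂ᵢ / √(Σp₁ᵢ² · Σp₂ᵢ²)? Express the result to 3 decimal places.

Convert percentages to proportions (divide by 100).
Σ p₁ᵢp₂ᵢ = 0.2772 + 0.0022 + 0.1113 = 0.3907
Σp_1ᵢ² = 0.36² + 0.11² + 0.53² = 0.1296 + 0.0121 + 0.2809 = 0.4226
Σp_2ᵢ² = 0.77² + 0.02² + 0.21² = 0.5929 + 0.0004 + 0.0441 = 0.6374
O = 0.3907 / √(0.4226 × 0.6374) = 0.3907 / 0.519004 = 0.75279

0.753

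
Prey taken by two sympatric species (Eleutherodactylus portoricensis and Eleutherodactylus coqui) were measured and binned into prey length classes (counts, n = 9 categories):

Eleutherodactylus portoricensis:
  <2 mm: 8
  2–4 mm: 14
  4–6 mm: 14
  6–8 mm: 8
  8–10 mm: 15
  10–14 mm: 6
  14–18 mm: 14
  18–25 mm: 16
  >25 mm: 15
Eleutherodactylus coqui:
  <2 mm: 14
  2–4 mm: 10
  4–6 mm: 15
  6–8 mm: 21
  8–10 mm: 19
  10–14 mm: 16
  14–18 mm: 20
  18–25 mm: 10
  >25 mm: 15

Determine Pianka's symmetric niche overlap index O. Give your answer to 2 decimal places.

0.91

Proportions for Eleutherodactylus portoricensis (n=110): 8/110=0.0727, 14/110=0.1273, 14/110=0.1273, 8/110=0.0727, 15/110=0.1364, 6/110=0.0545, 14/110=0.1273, 16/110=0.1455, 15/110=0.1364
Proportions for Eleutherodactylus coqui (n=140): 14/140=0.1000, 10/140=0.0714, 15/140=0.1071, 21/140=0.1500, 19/140=0.1357, 16/140=0.1143, 20/140=0.1429, 10/140=0.0714, 15/140=0.1071
Σ p₁ᵢp₂ᵢ = 0.007270 + 0.009089 + 0.013634 + 0.010905 + 0.018509 + 0.006229 + 0.018191 + 0.010389 + 0.014608 = 0.108824
Σp_1ᵢ² = 0.0727² + 0.1273² + 0.1273² + 0.0727² + 0.1364² + 0.0545² + 0.1273² + 0.1455² + 0.1364² = 0.005285 + 0.016205 + 0.016205 + 0.005285 + 0.018605 + 0.002970 + 0.016205 + 0.021170 + 0.018605 = 0.120535
Σp_2ᵢ² = 0.1000² + 0.0714² + 0.1071² + 0.1500² + 0.1357² + 0.1143² + 0.1429² + 0.0714² + 0.1071² = 0.010000 + 0.005098 + 0.011470 + 0.022500 + 0.018414 + 0.013064 + 0.020420 + 0.005098 + 0.011470 = 0.117534
O = 0.108824 / √(0.120535 × 0.117534) = 0.108824 / 0.1190250 = 0.9143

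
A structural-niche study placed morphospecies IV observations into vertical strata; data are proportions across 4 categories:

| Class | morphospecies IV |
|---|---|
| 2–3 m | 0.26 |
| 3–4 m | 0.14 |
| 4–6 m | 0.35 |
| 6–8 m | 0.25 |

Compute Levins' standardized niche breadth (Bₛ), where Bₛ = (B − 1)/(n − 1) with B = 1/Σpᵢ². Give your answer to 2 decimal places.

0.89

Σpᵢ² = 0.26² + 0.14² + 0.35² + 0.25² = 0.0676 + 0.0196 + 0.1225 + 0.0625 = 0.2722
B = 1 / 0.2722 = 3.6738
Bₛ = (B − 1)/(n − 1) = (3.6738 − 1)/(4 − 1) = 2.6738/3 = 0.8913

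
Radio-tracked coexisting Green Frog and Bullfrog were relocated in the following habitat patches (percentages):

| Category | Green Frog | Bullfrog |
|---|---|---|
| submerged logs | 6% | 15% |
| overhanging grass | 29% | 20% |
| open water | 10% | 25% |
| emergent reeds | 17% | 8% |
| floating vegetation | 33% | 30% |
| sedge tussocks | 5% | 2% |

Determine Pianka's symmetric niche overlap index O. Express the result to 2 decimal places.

Convert percentages to proportions (divide by 100).
Σ p₁ᵢp₂ᵢ = 0.0090 + 0.0580 + 0.0250 + 0.0136 + 0.0990 + 0.0010 = 0.2056
Σp_1ᵢ² = 0.06² + 0.29² + 0.10² + 0.17² + 0.33² + 0.05² = 0.0036 + 0.0841 + 0.0100 + 0.0289 + 0.1089 + 0.0025 = 0.2380
Σp_2ᵢ² = 0.15² + 0.20² + 0.25² + 0.08² + 0.30² + 0.02² = 0.0225 + 0.0400 + 0.0625 + 0.0064 + 0.0900 + 0.0004 = 0.2218
O = 0.2056 / √(0.2380 × 0.2218) = 0.2056 / 0.22976 = 0.8948

0.89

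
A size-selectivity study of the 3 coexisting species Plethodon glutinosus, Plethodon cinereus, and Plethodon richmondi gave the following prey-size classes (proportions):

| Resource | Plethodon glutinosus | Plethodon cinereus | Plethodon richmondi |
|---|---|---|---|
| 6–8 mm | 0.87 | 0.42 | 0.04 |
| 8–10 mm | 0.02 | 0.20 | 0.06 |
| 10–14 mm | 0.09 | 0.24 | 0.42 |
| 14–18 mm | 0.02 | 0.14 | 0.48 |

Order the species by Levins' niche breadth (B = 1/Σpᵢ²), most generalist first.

Σp_glutᵢ² = 0.87² + 0.02² + 0.09² + 0.02² = 0.7569 + 0.0004 + 0.0081 + 0.0004 = 0.7658
B_glut = 1 / 0.7658 = 1.3058
Σp_cineᵢ² = 0.42² + 0.20² + 0.24² + 0.14² = 0.1764 + 0.0400 + 0.0576 + 0.0196 = 0.2936
B_cine = 1 / 0.2936 = 3.4060
Σp_richᵢ² = 0.04² + 0.06² + 0.42² + 0.48² = 0.0016 + 0.0036 + 0.1764 + 0.2304 = 0.4120
B_rich = 1 / 0.4120 = 2.4272
Ranking by B (broadest → narrowest): Plethodon cinereus (3.41) > Plethodon richmondi (2.43) > Plethodon glutinosus (1.31)

Plethodon cinereus > Plethodon richmondi > Plethodon glutinosus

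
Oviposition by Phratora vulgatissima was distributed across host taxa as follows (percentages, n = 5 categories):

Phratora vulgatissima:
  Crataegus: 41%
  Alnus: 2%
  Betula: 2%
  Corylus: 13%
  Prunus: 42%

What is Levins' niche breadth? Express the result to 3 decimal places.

2.761

Convert percentages to proportions (divide by 100).
Σpᵢ² = 0.41² + 0.02² + 0.02² + 0.13² + 0.42² = 0.1681 + 0.0004 + 0.0004 + 0.0169 + 0.1764 = 0.3622
B = 1 / 0.3622 = 2.76091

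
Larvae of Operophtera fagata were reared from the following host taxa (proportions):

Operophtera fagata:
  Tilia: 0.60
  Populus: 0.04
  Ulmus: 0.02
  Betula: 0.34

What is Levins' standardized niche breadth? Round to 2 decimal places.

0.36

Σpᵢ² = 0.60² + 0.04² + 0.02² + 0.34² = 0.3600 + 0.0016 + 0.0004 + 0.1156 = 0.4776
B = 1 / 0.4776 = 2.0938
Bₛ = (B − 1)/(n − 1) = (2.0938 − 1)/(4 − 1) = 1.0938/3 = 0.3646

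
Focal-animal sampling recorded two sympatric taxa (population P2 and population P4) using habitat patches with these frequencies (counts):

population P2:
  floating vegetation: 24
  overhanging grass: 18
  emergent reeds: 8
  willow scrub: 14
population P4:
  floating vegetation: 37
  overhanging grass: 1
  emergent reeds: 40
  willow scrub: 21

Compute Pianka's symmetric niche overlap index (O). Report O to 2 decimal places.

Proportions for population P2 (n=64): 24/64=0.3750, 18/64=0.2813, 8/64=0.1250, 14/64=0.2188
Proportions for population P4 (n=99): 37/99=0.3737, 1/99=0.0101, 40/99=0.4040, 21/99=0.2121
Σ p₁ᵢp₂ᵢ = 0.140138 + 0.002841 + 0.050500 + 0.046407 = 0.239886
Σp_1ᵢ² = 0.3750² + 0.2813² + 0.1250² + 0.2188² = 0.140625 + 0.079130 + 0.015625 + 0.047873 = 0.283253
Σp_2ᵢ² = 0.3737² + 0.0101² + 0.4040² + 0.2121² = 0.139652 + 0.000102 + 0.163216 + 0.044986 = 0.347956
O = 0.239886 / √(0.283253 × 0.347956) = 0.239886 / 0.3139420 = 0.7641

0.76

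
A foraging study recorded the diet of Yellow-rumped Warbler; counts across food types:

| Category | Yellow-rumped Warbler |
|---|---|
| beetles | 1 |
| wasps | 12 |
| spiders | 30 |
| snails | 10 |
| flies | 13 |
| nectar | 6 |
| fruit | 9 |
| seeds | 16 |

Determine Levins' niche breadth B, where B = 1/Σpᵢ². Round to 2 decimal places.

5.58

Proportions for Yellow-rumped Warbler (n=97): 1/97=0.0103, 12/97=0.1237, 30/97=0.3093, 10/97=0.1031, 13/97=0.1340, 6/97=0.0619, 9/97=0.0928, 16/97=0.1649
Σpᵢ² = 0.0103² + 0.1237² + 0.3093² + 0.1031² + 0.1340² + 0.0619² + 0.0928² + 0.1649² = 0.000106 + 0.015302 + 0.095666 + 0.010630 + 0.017956 + 0.003832 + 0.008612 + 0.027192 = 0.179296
B = 1 / 0.179296 = 5.5774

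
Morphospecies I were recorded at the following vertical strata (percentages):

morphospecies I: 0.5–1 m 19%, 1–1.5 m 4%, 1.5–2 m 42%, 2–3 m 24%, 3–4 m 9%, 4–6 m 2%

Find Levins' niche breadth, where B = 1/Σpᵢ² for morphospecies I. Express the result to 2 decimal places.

3.57

Convert percentages to proportions (divide by 100).
Σpᵢ² = 0.19² + 0.04² + 0.42² + 0.24² + 0.09² + 0.02² = 0.0361 + 0.0016 + 0.1764 + 0.0576 + 0.0081 + 0.0004 = 0.2802
B = 1 / 0.2802 = 3.5689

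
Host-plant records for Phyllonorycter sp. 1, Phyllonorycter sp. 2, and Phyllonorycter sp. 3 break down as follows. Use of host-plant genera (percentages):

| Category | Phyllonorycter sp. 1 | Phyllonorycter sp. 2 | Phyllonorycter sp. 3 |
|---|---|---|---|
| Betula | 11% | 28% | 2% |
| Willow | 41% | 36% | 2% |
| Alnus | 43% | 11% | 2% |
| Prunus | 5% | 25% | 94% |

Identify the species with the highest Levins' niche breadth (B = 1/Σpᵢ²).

Convert percentages to proportions (divide by 100).
Σp_1ᵢ² = 0.11² + 0.41² + 0.43² + 0.05² = 0.0121 + 0.1681 + 0.1849 + 0.0025 = 0.3676
B_1 = 1 / 0.3676 = 2.7203
Σp_2ᵢ² = 0.28² + 0.36² + 0.11² + 0.25² = 0.0784 + 0.1296 + 0.0121 + 0.0625 = 0.2826
B_2 = 1 / 0.2826 = 3.5386
Σp_3ᵢ² = 0.02² + 0.02² + 0.02² + 0.94² = 0.0004 + 0.0004 + 0.0004 + 0.8836 = 0.8848
B_3 = 1 / 0.8848 = 1.1302
Highest B → broadest niche (most generalist): Phyllonorycter sp. 2 (B = 3.54).

Phyllonorycter sp. 2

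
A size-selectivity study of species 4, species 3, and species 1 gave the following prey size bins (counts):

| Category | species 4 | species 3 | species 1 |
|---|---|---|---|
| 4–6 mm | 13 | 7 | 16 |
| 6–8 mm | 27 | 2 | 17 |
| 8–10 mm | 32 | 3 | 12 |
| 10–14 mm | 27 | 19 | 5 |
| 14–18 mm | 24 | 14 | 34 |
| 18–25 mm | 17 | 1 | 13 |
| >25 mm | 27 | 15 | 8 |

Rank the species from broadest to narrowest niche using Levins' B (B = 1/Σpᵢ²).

species 4 > species 1 > species 3

Proportions for species 4 (n=167): 13/167=0.0778, 27/167=0.1617, 32/167=0.1916, 27/167=0.1617, 24/167=0.1437, 17/167=0.1018, 27/167=0.1617
Proportions for species 3 (n=61): 7/61=0.1148, 2/61=0.0328, 3/61=0.0492, 19/61=0.3115, 14/61=0.2295, 1/61=0.0164, 15/61=0.2459
Proportions for species 1 (n=105): 16/105=0.1524, 17/105=0.1619, 12/105=0.1143, 5/105=0.0476, 34/105=0.3238, 13/105=0.1238, 8/105=0.0762
Σp_4ᵢ² = 0.0778² + 0.1617² + 0.1916² + 0.1617² + 0.1437² + 0.1018² + 0.1617² = 0.006053 + 0.026147 + 0.036711 + 0.026147 + 0.020650 + 0.010363 + 0.026147 = 0.152218
B_4 = 1 / 0.152218 = 6.5695
Σp_3ᵢ² = 0.1148² + 0.0328² + 0.0492² + 0.3115² + 0.2295² + 0.0164² + 0.2459² = 0.013179 + 0.001076 + 0.002421 + 0.097032 + 0.052670 + 0.000269 + 0.060467 = 0.227114
B_3 = 1 / 0.227114 = 4.4031
Σp_1ᵢ² = 0.1524² + 0.1619² + 0.1143² + 0.0476² + 0.3238² + 0.1238² + 0.0762² = 0.023226 + 0.026212 + 0.013064 + 0.002266 + 0.104846 + 0.015326 + 0.005806 = 0.190746
B_1 = 1 / 0.190746 = 5.2426
Ranking by B (broadest → narrowest): species 4 (6.57) > species 1 (5.24) > species 3 (4.40)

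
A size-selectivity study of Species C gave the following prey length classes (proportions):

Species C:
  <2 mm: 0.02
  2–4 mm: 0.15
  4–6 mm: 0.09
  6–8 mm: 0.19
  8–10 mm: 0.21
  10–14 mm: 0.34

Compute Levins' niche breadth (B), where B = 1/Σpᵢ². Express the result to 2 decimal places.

4.41

Σpᵢ² = 0.02² + 0.15² + 0.09² + 0.19² + 0.21² + 0.34² = 0.0004 + 0.0225 + 0.0081 + 0.0361 + 0.0441 + 0.1156 = 0.2268
B = 1 / 0.2268 = 4.4092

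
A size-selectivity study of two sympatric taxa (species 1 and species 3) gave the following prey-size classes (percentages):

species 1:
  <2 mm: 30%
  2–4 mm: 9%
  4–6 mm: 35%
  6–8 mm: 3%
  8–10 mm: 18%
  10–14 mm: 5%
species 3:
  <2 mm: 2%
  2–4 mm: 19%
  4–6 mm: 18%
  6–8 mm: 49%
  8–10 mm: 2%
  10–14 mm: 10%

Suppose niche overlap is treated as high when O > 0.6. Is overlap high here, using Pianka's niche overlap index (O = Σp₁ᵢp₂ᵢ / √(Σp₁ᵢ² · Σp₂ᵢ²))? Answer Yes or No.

Convert percentages to proportions (divide by 100).
Σ p₁ᵢp₂ᵢ = 0.0060 + 0.0171 + 0.0630 + 0.0147 + 0.0036 + 0.0050 = 0.1094
Σp_1ᵢ² = 0.30² + 0.09² + 0.35² + 0.03² + 0.18² + 0.05² = 0.0900 + 0.0081 + 0.1225 + 0.0009 + 0.0324 + 0.0025 = 0.2564
Σp_2ᵢ² = 0.02² + 0.19² + 0.18² + 0.49² + 0.02² + 0.10² = 0.0004 + 0.0361 + 0.0324 + 0.2401 + 0.0004 + 0.0100 = 0.3194
O = 0.1094 / √(0.2564 × 0.3194) = 0.1094 / 0.28617 = 0.3823
O = 0.3823 < 0.6 → No.

No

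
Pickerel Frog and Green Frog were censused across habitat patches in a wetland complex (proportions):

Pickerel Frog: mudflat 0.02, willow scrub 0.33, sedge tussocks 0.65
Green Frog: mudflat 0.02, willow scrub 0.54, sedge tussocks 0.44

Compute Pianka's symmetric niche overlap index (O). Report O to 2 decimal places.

Σ p₁ᵢp₂ᵢ = 0.0004 + 0.1782 + 0.2860 = 0.4646
Σp_1ᵢ² = 0.02² + 0.33² + 0.65² = 0.0004 + 0.1089 + 0.4225 = 0.5318
Σp_2ᵢ² = 0.02² + 0.54² + 0.44² = 0.0004 + 0.2916 + 0.1936 = 0.4856
O = 0.4646 / √(0.5318 × 0.4856) = 0.4646 / 0.50818 = 0.9142

0.91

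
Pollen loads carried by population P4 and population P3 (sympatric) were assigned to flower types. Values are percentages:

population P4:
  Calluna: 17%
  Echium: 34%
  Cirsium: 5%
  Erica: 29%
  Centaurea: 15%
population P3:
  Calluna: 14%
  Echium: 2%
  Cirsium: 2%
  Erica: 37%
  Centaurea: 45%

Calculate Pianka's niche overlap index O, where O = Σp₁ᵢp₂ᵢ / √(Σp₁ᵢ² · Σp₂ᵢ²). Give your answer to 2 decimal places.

Convert percentages to proportions (divide by 100).
Σ p₁ᵢp₂ᵢ = 0.0238 + 0.0068 + 0.0010 + 0.1073 + 0.0675 = 0.2064
Σp_1ᵢ² = 0.17² + 0.34² + 0.05² + 0.29² + 0.15² = 0.0289 + 0.1156 + 0.0025 + 0.0841 + 0.0225 = 0.2536
Σp_2ᵢ² = 0.14² + 0.02² + 0.02² + 0.37² + 0.45² = 0.0196 + 0.0004 + 0.0004 + 0.1369 + 0.2025 = 0.3598
O = 0.2064 / √(0.2536 × 0.3598) = 0.2064 / 0.30207 = 0.6833

0.68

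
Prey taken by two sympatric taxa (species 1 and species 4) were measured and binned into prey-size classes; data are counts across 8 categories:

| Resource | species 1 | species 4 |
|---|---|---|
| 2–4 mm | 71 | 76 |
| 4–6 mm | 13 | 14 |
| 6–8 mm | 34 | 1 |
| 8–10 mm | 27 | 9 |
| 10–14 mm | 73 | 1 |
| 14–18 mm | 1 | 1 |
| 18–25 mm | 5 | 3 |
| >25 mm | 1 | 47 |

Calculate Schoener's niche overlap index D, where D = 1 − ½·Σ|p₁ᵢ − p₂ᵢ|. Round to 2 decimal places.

Proportions for species 1 (n=225): 71/225=0.3156, 13/225=0.0578, 34/225=0.1511, 27/225=0.1200, 73/225=0.3244, 1/225=0.0044, 5/225=0.0222, 1/225=0.0044
Proportions for species 4 (n=152): 76/152=0.5000, 14/152=0.0921, 1/152=0.0066, 9/152=0.0592, 1/152=0.0066, 1/152=0.0066, 3/152=0.0197, 47/152=0.3092
Σ|p₁ᵢ − p₂ᵢ| = 0.1844 + 0.0343 + 0.1445 + 0.0608 + 0.3178 + 0.0022 + 0.0025 + 0.3048 = 1.0513
D = 1 − ½ × 1.0513 = 1 − 0.52565 = 0.47435

0.47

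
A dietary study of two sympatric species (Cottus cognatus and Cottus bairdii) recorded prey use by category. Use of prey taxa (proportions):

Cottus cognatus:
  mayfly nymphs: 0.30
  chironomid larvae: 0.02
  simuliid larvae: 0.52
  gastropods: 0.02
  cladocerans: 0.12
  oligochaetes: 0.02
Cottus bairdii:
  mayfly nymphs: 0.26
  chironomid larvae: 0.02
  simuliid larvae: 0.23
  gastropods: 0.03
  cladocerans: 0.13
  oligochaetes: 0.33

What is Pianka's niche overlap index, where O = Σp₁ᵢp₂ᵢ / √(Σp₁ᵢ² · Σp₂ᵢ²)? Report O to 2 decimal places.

0.72

Σ p₁ᵢp₂ᵢ = 0.0780 + 0.0004 + 0.1196 + 0.0006 + 0.0156 + 0.0066 = 0.2208
Σp_1ᵢ² = 0.30² + 0.02² + 0.52² + 0.02² + 0.12² + 0.02² = 0.0900 + 0.0004 + 0.2704 + 0.0004 + 0.0144 + 0.0004 = 0.3760
Σp_2ᵢ² = 0.26² + 0.02² + 0.23² + 0.03² + 0.13² + 0.33² = 0.0676 + 0.0004 + 0.0529 + 0.0009 + 0.0169 + 0.1089 = 0.2476
O = 0.2208 / √(0.3760 × 0.2476) = 0.2208 / 0.30512 = 0.7236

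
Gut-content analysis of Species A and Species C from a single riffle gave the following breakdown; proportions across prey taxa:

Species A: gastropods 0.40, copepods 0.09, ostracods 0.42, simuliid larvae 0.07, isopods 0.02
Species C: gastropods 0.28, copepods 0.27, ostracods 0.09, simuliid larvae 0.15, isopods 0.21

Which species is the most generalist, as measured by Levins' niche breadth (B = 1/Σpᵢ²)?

Species C

Σp_Aᵢ² = 0.40² + 0.09² + 0.42² + 0.07² + 0.02² = 0.1600 + 0.0081 + 0.1764 + 0.0049 + 0.0004 = 0.3498
B_A = 1 / 0.3498 = 2.8588
Σp_Cᵢ² = 0.28² + 0.27² + 0.09² + 0.15² + 0.21² = 0.0784 + 0.0729 + 0.0081 + 0.0225 + 0.0441 = 0.2260
B_C = 1 / 0.2260 = 4.4248
Highest B → broadest niche (most generalist): Species C (B = 4.42).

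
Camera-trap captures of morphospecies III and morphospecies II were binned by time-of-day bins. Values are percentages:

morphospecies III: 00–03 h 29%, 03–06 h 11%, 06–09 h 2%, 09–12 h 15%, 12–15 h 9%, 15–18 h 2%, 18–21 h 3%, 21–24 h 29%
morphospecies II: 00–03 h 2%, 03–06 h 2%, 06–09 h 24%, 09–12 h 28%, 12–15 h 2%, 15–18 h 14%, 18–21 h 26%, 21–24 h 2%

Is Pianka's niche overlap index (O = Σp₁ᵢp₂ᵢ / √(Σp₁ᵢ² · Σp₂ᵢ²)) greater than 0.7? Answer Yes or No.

No

Convert percentages to proportions (divide by 100).
Σ p₁ᵢp₂ᵢ = 0.0058 + 0.0022 + 0.0048 + 0.0420 + 0.0018 + 0.0028 + 0.0078 + 0.0058 = 0.0730
Σp_1ᵢ² = 0.29² + 0.11² + 0.02² + 0.15² + 0.09² + 0.02² + 0.03² + 0.29² = 0.0841 + 0.0121 + 0.0004 + 0.0225 + 0.0081 + 0.0004 + 0.0009 + 0.0841 = 0.2126
Σp_2ᵢ² = 0.02² + 0.02² + 0.24² + 0.28² + 0.02² + 0.14² + 0.26² + 0.02² = 0.0004 + 0.0004 + 0.0576 + 0.0784 + 0.0004 + 0.0196 + 0.0676 + 0.0004 = 0.2248
O = 0.0730 / √(0.2126 × 0.2248) = 0.0730 / 0.21861 = 0.3339
O = 0.3339 < 0.7 → No.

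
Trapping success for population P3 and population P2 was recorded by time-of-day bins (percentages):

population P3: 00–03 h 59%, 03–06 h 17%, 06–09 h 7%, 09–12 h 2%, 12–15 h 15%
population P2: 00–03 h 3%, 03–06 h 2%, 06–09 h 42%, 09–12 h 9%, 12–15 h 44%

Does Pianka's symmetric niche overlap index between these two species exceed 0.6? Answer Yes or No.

Convert percentages to proportions (divide by 100).
Σ p₁ᵢp₂ᵢ = 0.0177 + 0.0034 + 0.0294 + 0.0018 + 0.0660 = 0.1183
Σp_1ᵢ² = 0.59² + 0.17² + 0.07² + 0.02² + 0.15² = 0.3481 + 0.0289 + 0.0049 + 0.0004 + 0.0225 = 0.4048
Σp_2ᵢ² = 0.03² + 0.02² + 0.42² + 0.09² + 0.44² = 0.0009 + 0.0004 + 0.1764 + 0.0081 + 0.1936 = 0.3794
O = 0.1183 / √(0.4048 × 0.3794) = 0.1183 / 0.39189 = 0.3019
O = 0.3019 < 0.6 → No.

No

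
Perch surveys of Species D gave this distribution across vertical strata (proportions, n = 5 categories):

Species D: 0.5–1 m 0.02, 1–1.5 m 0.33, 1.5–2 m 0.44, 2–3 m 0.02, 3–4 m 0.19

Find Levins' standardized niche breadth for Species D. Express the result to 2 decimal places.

0.49

Σpᵢ² = 0.02² + 0.33² + 0.44² + 0.02² + 0.19² = 0.0004 + 0.1089 + 0.1936 + 0.0004 + 0.0361 = 0.3394
B = 1 / 0.3394 = 2.9464
Bₛ = (B − 1)/(n − 1) = (2.9464 − 1)/(5 − 1) = 1.9464/4 = 0.4866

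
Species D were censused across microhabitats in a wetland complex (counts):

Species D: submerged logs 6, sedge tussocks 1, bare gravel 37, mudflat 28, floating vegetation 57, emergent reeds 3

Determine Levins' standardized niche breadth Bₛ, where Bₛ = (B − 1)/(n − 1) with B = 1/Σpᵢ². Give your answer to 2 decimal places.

Proportions for Species D (n=132): 6/132=0.0455, 1/132=0.0076, 37/132=0.2803, 28/132=0.2121, 57/132=0.4318, 3/132=0.0227
Σpᵢ² = 0.0455² + 0.0076² + 0.2803² + 0.2121² + 0.4318² + 0.0227² = 0.002070 + 0.000058 + 0.078568 + 0.044986 + 0.186451 + 0.000515 = 0.312648
B = 1 / 0.312648 = 3.1985
Bₛ = (B − 1)/(n − 1) = (3.1985 − 1)/(6 − 1) = 2.1985/5 = 0.4397

0.44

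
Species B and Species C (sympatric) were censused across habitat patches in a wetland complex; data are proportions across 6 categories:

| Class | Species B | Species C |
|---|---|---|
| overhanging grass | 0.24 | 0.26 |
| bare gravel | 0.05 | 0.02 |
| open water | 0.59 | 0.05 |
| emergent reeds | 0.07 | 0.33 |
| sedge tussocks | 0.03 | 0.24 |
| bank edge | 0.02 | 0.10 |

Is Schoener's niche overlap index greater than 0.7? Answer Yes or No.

No

Σ|p₁ᵢ − p₂ᵢ| = 0.02 + 0.03 + 0.54 + 0.26 + 0.21 + 0.08 = 1.14
D = 1 − ½ × 1.14 = 1 − 0.570 = 0.4300
D = 0.4300 < 0.7 → No.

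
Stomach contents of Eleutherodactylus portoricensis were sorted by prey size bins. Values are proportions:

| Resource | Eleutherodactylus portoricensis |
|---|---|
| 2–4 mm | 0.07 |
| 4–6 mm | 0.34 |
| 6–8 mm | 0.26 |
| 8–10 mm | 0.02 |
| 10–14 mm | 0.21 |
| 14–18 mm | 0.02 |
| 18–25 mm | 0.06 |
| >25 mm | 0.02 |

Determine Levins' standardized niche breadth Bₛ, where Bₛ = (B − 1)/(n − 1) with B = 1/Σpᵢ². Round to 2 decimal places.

0.46

Σpᵢ² = 0.07² + 0.34² + 0.26² + 0.02² + 0.21² + 0.02² + 0.06² + 0.02² = 0.0049 + 0.1156 + 0.0676 + 0.0004 + 0.0441 + 0.0004 + 0.0036 + 0.0004 = 0.2370
B = 1 / 0.2370 = 4.2194
Bₛ = (B − 1)/(n − 1) = (4.2194 − 1)/(8 − 1) = 3.2194/7 = 0.4599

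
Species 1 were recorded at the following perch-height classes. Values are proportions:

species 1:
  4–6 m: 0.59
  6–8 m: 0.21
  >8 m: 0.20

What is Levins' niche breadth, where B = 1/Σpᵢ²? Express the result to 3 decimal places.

2.314

Σpᵢ² = 0.59² + 0.21² + 0.20² = 0.3481 + 0.0441 + 0.0400 = 0.4322
B = 1 / 0.4322 = 2.31374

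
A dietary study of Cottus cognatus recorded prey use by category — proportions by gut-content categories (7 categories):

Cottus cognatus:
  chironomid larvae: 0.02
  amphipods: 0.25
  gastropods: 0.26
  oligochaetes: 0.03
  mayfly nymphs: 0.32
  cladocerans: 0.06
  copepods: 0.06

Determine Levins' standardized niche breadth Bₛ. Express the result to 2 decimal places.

0.52

Σpᵢ² = 0.02² + 0.25² + 0.26² + 0.03² + 0.32² + 0.06² + 0.06² = 0.0004 + 0.0625 + 0.0676 + 0.0009 + 0.1024 + 0.0036 + 0.0036 = 0.2410
B = 1 / 0.2410 = 4.1494
Bₛ = (B − 1)/(n − 1) = (4.1494 − 1)/(7 − 1) = 3.1494/6 = 0.5249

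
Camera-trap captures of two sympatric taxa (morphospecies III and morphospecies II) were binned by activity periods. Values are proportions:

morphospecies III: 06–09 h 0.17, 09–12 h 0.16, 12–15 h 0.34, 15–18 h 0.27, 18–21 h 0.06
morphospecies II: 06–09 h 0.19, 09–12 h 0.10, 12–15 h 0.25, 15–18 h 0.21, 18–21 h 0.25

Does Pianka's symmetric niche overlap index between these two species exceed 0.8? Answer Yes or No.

Σ p₁ᵢp₂ᵢ = 0.0323 + 0.0160 + 0.0850 + 0.0567 + 0.0150 = 0.2050
Σp_1ᵢ² = 0.17² + 0.16² + 0.34² + 0.27² + 0.06² = 0.0289 + 0.0256 + 0.1156 + 0.0729 + 0.0036 = 0.2466
Σp_2ᵢ² = 0.19² + 0.10² + 0.25² + 0.21² + 0.25² = 0.0361 + 0.0100 + 0.0625 + 0.0441 + 0.0625 = 0.2152
O = 0.2050 / √(0.2466 × 0.2152) = 0.2050 / 0.23037 = 0.8899
O = 0.8899 > 0.8 → Yes.

Yes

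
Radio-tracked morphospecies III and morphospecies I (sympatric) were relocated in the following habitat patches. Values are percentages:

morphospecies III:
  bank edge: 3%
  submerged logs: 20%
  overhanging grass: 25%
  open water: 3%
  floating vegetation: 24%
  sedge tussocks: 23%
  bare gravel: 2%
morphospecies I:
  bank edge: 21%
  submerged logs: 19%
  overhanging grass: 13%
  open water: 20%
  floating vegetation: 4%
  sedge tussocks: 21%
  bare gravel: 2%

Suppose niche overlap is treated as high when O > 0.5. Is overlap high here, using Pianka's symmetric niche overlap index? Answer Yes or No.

Convert percentages to proportions (divide by 100).
Σ p₁ᵢp₂ᵢ = 0.0063 + 0.0380 + 0.0325 + 0.0060 + 0.0096 + 0.0483 + 0.0004 = 0.1411
Σp_1ᵢ² = 0.03² + 0.20² + 0.25² + 0.03² + 0.24² + 0.23² + 0.02² = 0.0009 + 0.0400 + 0.0625 + 0.0009 + 0.0576 + 0.0529 + 0.0004 = 0.2152
Σp_2ᵢ² = 0.21² + 0.19² + 0.13² + 0.20² + 0.04² + 0.21² + 0.02² = 0.0441 + 0.0361 + 0.0169 + 0.0400 + 0.0016 + 0.0441 + 0.0004 = 0.1832
O = 0.1411 / √(0.2152 × 0.1832) = 0.1411 / 0.19856 = 0.7106
O = 0.7106 > 0.5 → Yes.

Yes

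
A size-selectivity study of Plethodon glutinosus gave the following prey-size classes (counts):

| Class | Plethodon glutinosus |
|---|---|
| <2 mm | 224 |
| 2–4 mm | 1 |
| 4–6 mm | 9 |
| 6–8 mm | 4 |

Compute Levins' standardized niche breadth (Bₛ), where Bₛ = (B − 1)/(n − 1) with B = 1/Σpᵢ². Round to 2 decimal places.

Proportions for Plethodon glutinosus (n=238): 224/238=0.9412, 1/238=0.0042, 9/238=0.0378, 4/238=0.0168
Σpᵢ² = 0.9412² + 0.0042² + 0.0378² + 0.0168² = 0.885857 + 0.000018 + 0.001429 + 0.000282 = 0.887586
B = 1 / 0.887586 = 1.1267
Bₛ = (B − 1)/(n − 1) = (1.1267 − 1)/(4 − 1) = 0.1267/3 = 0.0422

0.04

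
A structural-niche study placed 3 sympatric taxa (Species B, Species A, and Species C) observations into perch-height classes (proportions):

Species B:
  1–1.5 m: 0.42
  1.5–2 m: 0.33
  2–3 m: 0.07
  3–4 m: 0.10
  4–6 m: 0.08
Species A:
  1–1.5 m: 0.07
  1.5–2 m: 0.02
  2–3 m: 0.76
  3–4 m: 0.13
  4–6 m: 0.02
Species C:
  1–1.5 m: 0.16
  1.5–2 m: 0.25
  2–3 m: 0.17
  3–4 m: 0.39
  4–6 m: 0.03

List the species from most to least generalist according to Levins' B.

Σp_Bᵢ² = 0.42² + 0.33² + 0.07² + 0.10² + 0.08² = 0.1764 + 0.1089 + 0.0049 + 0.0100 + 0.0064 = 0.3066
B_B = 1 / 0.3066 = 3.2616
Σp_Aᵢ² = 0.07² + 0.02² + 0.76² + 0.13² + 0.02² = 0.0049 + 0.0004 + 0.5776 + 0.0169 + 0.0004 = 0.6002
B_A = 1 / 0.6002 = 1.6661
Σp_Cᵢ² = 0.16² + 0.25² + 0.17² + 0.39² + 0.03² = 0.0256 + 0.0625 + 0.0289 + 0.1521 + 0.0009 = 0.2700
B_C = 1 / 0.2700 = 3.7037
Ranking by B (broadest → narrowest): Species C (3.70) > Species B (3.26) > Species A (1.67)

Species C > Species B > Species A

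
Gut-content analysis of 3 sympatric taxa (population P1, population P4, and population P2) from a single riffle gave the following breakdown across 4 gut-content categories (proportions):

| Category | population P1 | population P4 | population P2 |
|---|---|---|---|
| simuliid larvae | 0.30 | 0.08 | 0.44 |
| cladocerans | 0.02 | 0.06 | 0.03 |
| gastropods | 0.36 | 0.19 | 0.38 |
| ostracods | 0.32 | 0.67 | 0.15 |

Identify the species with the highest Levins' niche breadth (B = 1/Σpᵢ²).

Σp_P1ᵢ² = 0.30² + 0.02² + 0.36² + 0.32² = 0.0900 + 0.0004 + 0.1296 + 0.1024 = 0.3224
B_P1 = 1 / 0.3224 = 3.1017
Σp_P4ᵢ² = 0.08² + 0.06² + 0.19² + 0.67² = 0.0064 + 0.0036 + 0.0361 + 0.4489 = 0.4950
B_P4 = 1 / 0.4950 = 2.0202
Σp_P2ᵢ² = 0.44² + 0.03² + 0.38² + 0.15² = 0.1936 + 0.0009 + 0.1444 + 0.0225 = 0.3614
B_P2 = 1 / 0.3614 = 2.7670
Highest B → broadest niche (most generalist): population P1 (B = 3.10).

population P1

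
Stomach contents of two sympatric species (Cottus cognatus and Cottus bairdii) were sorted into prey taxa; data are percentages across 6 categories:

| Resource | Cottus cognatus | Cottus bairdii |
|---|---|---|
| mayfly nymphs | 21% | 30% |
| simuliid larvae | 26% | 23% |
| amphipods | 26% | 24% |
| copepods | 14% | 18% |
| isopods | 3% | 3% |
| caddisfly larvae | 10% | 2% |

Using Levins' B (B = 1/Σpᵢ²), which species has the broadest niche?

Cottus cognatus

Convert percentages to proportions (divide by 100).
Σp_cognᵢ² = 0.21² + 0.26² + 0.26² + 0.14² + 0.03² + 0.10² = 0.0441 + 0.0676 + 0.0676 + 0.0196 + 0.0009 + 0.0100 = 0.2098
B_cogn = 1 / 0.2098 = 4.7664
Σp_bairᵢ² = 0.30² + 0.23² + 0.24² + 0.18² + 0.03² + 0.02² = 0.0900 + 0.0529 + 0.0576 + 0.0324 + 0.0009 + 0.0004 = 0.2342
B_bair = 1 / 0.2342 = 4.2699
Highest B → broadest niche (most generalist): Cottus cognatus (B = 4.77).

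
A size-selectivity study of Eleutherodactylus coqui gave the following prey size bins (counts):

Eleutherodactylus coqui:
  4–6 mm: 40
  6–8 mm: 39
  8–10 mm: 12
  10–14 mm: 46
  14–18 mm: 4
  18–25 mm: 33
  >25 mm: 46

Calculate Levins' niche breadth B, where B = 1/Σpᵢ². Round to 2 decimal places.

5.63

Proportions for Eleutherodactylus coqui (n=220): 40/220=0.1818, 39/220=0.1773, 12/220=0.0545, 46/220=0.2091, 4/220=0.0182, 33/220=0.1500, 46/220=0.2091
Σpᵢ² = 0.1818² + 0.1773² + 0.0545² + 0.2091² + 0.0182² + 0.1500² + 0.2091² = 0.033051 + 0.031435 + 0.002970 + 0.043723 + 0.000331 + 0.022500 + 0.043723 = 0.177733
B = 1 / 0.177733 = 5.6264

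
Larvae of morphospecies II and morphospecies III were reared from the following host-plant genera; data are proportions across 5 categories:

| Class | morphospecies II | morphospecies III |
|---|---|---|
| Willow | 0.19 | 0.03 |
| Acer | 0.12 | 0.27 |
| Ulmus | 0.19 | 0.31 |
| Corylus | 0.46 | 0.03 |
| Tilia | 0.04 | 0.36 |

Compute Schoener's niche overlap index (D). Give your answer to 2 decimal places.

0.41

Σ|p₁ᵢ − p₂ᵢ| = 0.16 + 0.15 + 0.12 + 0.43 + 0.32 = 1.18
D = 1 − ½ × 1.18 = 1 − 0.590 = 0.4100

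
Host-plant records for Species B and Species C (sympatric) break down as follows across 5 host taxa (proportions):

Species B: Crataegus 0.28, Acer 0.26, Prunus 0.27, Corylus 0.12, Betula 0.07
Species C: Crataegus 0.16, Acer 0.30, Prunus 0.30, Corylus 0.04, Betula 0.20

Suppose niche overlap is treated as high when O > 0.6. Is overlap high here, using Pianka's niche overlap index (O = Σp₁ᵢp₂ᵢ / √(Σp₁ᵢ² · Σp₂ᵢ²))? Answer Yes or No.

Yes

Σ p₁ᵢp₂ᵢ = 0.0448 + 0.0780 + 0.0810 + 0.0048 + 0.0140 = 0.2226
Σp_1ᵢ² = 0.28² + 0.26² + 0.27² + 0.12² + 0.07² = 0.0784 + 0.0676 + 0.0729 + 0.0144 + 0.0049 = 0.2382
Σp_2ᵢ² = 0.16² + 0.30² + 0.30² + 0.04² + 0.20² = 0.0256 + 0.0900 + 0.0900 + 0.0016 + 0.0400 = 0.2472
O = 0.2226 / √(0.2382 × 0.2472) = 0.2226 / 0.24266 = 0.9173
O = 0.9173 > 0.6 → Yes.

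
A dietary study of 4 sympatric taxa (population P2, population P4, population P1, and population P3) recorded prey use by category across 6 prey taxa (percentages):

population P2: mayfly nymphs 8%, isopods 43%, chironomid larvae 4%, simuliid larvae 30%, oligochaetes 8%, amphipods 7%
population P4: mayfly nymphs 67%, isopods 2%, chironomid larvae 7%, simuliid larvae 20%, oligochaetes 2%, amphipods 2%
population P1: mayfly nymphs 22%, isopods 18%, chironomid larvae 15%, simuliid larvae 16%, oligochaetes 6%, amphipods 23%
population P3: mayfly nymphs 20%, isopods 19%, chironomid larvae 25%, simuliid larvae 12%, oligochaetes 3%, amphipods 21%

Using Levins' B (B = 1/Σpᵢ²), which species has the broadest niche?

population P1

Convert percentages to proportions (divide by 100).
Σp_P2ᵢ² = 0.08² + 0.43² + 0.04² + 0.30² + 0.08² + 0.07² = 0.0064 + 0.1849 + 0.0016 + 0.0900 + 0.0064 + 0.0049 = 0.2942
B_P2 = 1 / 0.2942 = 3.3990
Σp_P4ᵢ² = 0.67² + 0.02² + 0.07² + 0.20² + 0.02² + 0.02² = 0.4489 + 0.0004 + 0.0049 + 0.0400 + 0.0004 + 0.0004 = 0.4950
B_P4 = 1 / 0.4950 = 2.0202
Σp_P1ᵢ² = 0.22² + 0.18² + 0.15² + 0.16² + 0.06² + 0.23² = 0.0484 + 0.0324 + 0.0225 + 0.0256 + 0.0036 + 0.0529 = 0.1854
B_P1 = 1 / 0.1854 = 5.3937
Σp_P3ᵢ² = 0.20² + 0.19² + 0.25² + 0.12² + 0.03² + 0.21² = 0.0400 + 0.0361 + 0.0625 + 0.0144 + 0.0009 + 0.0441 = 0.1980
B_P3 = 1 / 0.1980 = 5.0505
Highest B → broadest niche (most generalist): population P1 (B = 5.39).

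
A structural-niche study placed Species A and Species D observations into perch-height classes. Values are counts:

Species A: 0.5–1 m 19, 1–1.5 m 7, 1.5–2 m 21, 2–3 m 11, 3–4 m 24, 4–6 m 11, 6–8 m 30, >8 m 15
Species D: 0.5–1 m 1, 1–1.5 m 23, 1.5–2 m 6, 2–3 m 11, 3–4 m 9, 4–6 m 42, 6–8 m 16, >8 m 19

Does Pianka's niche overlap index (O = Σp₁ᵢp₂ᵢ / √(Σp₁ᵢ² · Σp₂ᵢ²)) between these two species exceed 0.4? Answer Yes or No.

Proportions for Species A (n=138): 19/138=0.1377, 7/138=0.0507, 21/138=0.1522, 11/138=0.0797, 24/138=0.1739, 11/138=0.0797, 30/138=0.2174, 15/138=0.1087
Proportions for Species D (n=127): 1/127=0.0079, 23/127=0.1811, 6/127=0.0472, 11/127=0.0866, 9/127=0.0709, 42/127=0.3307, 16/127=0.1260, 19/127=0.1496
Σ p₁ᵢp₂ᵢ = 0.001088 + 0.009182 + 0.007184 + 0.006902 + 0.012330 + 0.026357 + 0.027392 + 0.016262 = 0.106697
Σp_1ᵢ² = 0.1377² + 0.0507² + 0.1522² + 0.0797² + 0.1739² + 0.0797² + 0.2174² + 0.1087² = 0.018961 + 0.002570 + 0.023165 + 0.006352 + 0.030241 + 0.006352 + 0.047263 + 0.011816 = 0.146720
Σp_2ᵢ² = 0.0079² + 0.1811² + 0.0472² + 0.0866² + 0.0709² + 0.3307² + 0.1260² + 0.1496² = 0.000062 + 0.032797 + 0.002228 + 0.007500 + 0.005027 + 0.109362 + 0.015876 + 0.022380 = 0.195232
O = 0.106697 / √(0.146720 × 0.195232) = 0.106697 / 0.1692467 = 0.6304
O = 0.6304 > 0.4 → Yes.

Yes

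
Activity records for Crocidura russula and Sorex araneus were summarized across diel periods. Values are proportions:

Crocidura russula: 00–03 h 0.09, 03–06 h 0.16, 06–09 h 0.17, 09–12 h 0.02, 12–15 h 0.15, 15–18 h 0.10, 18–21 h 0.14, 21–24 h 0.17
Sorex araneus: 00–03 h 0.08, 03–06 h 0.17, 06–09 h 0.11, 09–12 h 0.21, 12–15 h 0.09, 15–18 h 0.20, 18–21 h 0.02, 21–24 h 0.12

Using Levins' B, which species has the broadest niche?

Crocidura russula

Σp_russᵢ² = 0.09² + 0.16² + 0.17² + 0.02² + 0.15² + 0.10² + 0.14² + 0.17² = 0.0081 + 0.0256 + 0.0289 + 0.0004 + 0.0225 + 0.0100 + 0.0196 + 0.0289 = 0.1440
B_russ = 1 / 0.1440 = 6.9444
Σp_aranᵢ² = 0.08² + 0.17² + 0.11² + 0.21² + 0.09² + 0.20² + 0.02² + 0.12² = 0.0064 + 0.0289 + 0.0121 + 0.0441 + 0.0081 + 0.0400 + 0.0004 + 0.0144 = 0.1544
B_aran = 1 / 0.1544 = 6.4767
Highest B → broadest niche (most generalist): Crocidura russula (B = 6.94).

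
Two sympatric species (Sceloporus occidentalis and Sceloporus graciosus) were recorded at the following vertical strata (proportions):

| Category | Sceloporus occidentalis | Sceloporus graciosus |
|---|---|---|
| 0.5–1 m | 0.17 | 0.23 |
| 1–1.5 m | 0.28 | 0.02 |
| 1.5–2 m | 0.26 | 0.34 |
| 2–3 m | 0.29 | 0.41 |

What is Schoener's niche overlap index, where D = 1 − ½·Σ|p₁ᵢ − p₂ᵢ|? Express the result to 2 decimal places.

0.74

Σ|p₁ᵢ − p₂ᵢ| = 0.06 + 0.26 + 0.08 + 0.12 = 0.52
D = 1 − ½ × 0.52 = 1 − 0.260 = 0.7400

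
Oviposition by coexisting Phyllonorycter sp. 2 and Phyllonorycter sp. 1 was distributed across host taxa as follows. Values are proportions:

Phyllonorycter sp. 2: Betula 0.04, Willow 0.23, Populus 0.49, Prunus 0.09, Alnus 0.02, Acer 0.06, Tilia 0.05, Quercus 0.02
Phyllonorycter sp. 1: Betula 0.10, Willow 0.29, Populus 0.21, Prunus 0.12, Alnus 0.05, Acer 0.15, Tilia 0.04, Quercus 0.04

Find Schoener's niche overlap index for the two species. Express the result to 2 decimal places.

0.71

Σ|p₁ᵢ − p₂ᵢ| = 0.06 + 0.06 + 0.28 + 0.03 + 0.03 + 0.09 + 0.01 + 0.02 = 0.58
D = 1 − ½ × 0.58 = 1 − 0.290 = 0.7100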